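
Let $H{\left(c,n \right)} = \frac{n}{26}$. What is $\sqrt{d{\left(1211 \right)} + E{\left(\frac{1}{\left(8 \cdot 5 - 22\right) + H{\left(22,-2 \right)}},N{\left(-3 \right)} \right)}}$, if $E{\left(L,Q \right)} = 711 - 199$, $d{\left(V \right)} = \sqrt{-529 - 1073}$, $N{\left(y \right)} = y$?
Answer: $\sqrt{512 + 3 i \sqrt{178}} \approx 22.645 + 0.88376 i$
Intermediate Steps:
$H{\left(c,n \right)} = \frac{n}{26}$ ($H{\left(c,n \right)} = n \frac{1}{26} = \frac{n}{26}$)
$d{\left(V \right)} = 3 i \sqrt{178}$ ($d{\left(V \right)} = \sqrt{-1602} = 3 i \sqrt{178}$)
$E{\left(L,Q \right)} = 512$ ($E{\left(L,Q \right)} = 711 - 199 = 512$)
$\sqrt{d{\left(1211 \right)} + E{\left(\frac{1}{\left(8 \cdot 5 - 22\right) + H{\left(22,-2 \right)}},N{\left(-3 \right)} \right)}} = \sqrt{3 i \sqrt{178} + 512} = \sqrt{512 + 3 i \sqrt{178}}$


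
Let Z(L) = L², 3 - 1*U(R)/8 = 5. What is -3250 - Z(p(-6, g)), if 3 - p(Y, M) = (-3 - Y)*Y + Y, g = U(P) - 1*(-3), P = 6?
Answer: -3979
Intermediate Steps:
U(R) = -16 (U(R) = 24 - 8*5 = 24 - 40 = -16)
g = -13 (g = -16 - 1*(-3) = -16 + 3 = -13)
p(Y, M) = 3 - Y - Y*(-3 - Y) (p(Y, M) = 3 - ((-3 - Y)*Y + Y) = 3 - (Y*(-3 - Y) + Y) = 3 - (Y + Y*(-3 - Y)) = 3 + (-Y - Y*(-3 - Y)) = 3 - Y - Y*(-3 - Y))
-3250 - Z(p(-6, g)) = -3250 - (3 + (-6)² + 2*(-6))² = -3250 - (3 + 36 - 12)² = -3250 - 1*27² = -3250 - 1*729 = -3250 - 729 = -3979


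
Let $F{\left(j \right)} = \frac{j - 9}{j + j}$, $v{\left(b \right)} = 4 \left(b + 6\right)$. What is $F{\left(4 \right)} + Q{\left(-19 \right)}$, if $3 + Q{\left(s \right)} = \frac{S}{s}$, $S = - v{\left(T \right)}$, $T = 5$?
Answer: $- \frac{199}{152} \approx -1.3092$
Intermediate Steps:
$v{\left(b \right)} = 24 + 4 b$ ($v{\left(b \right)} = 4 \left(6 + b\right) = 24 + 4 b$)
$S = -44$ ($S = - (24 + 4 \cdot 5) = - (24 + 20) = \left(-1\right) 44 = -44$)
$F{\left(j \right)} = \frac{-9 + j}{2 j}$
$Q{\left(s \right)} = -3 - \frac{44}{s}$
$F{\left(4 \right)} + Q{\left(-19 \right)} = \frac{-9 + 4}{2 \cdot 4} - \left(3 + \frac{44}{-19}\right) = \frac{1}{2} \cdot \frac{1}{4} \left(-5\right) - \frac{13}{19} = - \frac{5}{8} + \left(-3 + \frac{44}{19}\right) = - \frac{5}{8} - \frac{13}{19} = - \frac{199}{152}$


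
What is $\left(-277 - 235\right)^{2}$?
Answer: $262144$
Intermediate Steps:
$\left(-277 - 235\right)^{2} = \left(-512\right)^{2} = 262144$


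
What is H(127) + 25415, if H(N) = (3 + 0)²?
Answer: 25424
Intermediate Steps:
H(N) = 9 (H(N) = 3² = 9)
H(127) + 25415 = 9 + 25415 = 25424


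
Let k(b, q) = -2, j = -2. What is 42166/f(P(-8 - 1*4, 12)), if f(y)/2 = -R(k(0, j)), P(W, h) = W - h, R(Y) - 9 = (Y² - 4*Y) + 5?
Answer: -21083/26 ≈ -810.88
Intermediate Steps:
R(Y) = 14 + Y² - 4*Y (R(Y) = 9 + ((Y² - 4*Y) + 5) = 9 + (5 + Y² - 4*Y) = 14 + Y² - 4*Y)
f(y) = -52 (f(y) = 2*(-(14 + (-2)² - 4*(-2))) = 2*(-(14 + 4 + 8)) = 2*(-1*26) = 2*(-26) = -52)
42166/f(P(-8 - 1*4, 12)) = 42166/(-52) = 42166*(-1/52) = -21083/26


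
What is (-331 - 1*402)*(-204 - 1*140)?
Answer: 252152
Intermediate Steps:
(-331 - 1*402)*(-204 - 1*140) = (-331 - 402)*(-204 - 140) = -733*(-344) = 252152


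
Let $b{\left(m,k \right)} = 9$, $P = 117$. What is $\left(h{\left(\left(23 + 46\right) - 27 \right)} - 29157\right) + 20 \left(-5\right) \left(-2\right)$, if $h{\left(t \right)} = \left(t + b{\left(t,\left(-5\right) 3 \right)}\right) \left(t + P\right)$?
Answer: $-20848$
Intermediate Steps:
$h{\left(t \right)} = \left(9 + t\right) \left(117 + t\right)$ ($h{\left(t \right)} = \left(t + 9\right) \left(t + 117\right) = \left(9 + t\right) \left(117 + t\right)$)
$\left(h{\left(\left(23 + 46\right) - 27 \right)} - 29157\right) + 20 \left(-5\right) \left(-2\right) = \left(\left(1053 + \left(\left(23 + 46\right) - 27\right)^{2} + 126 \left(\left(23 + 46\right) - 27\right)\right) - 29157\right) + 20 \left(-5\right) \left(-2\right) = \left(\left(1053 + \left(69 - 27\right)^{2} + 126 \left(69 - 27\right)\right) - 29157\right) - -200 = \left(\left(1053 + 42^{2} + 126 \cdot 42\right) - 29157\right) + 200 = \left(\left(1053 + 1764 + 5292\right) - 29157\right) + 200 = \left(8109 - 29157\right) + 200 = -21048 + 200 = -20848$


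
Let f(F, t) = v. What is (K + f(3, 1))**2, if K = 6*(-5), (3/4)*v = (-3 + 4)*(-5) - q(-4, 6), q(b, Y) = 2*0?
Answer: 12100/9 ≈ 1344.4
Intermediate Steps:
q(b, Y) = 0
v = -20/3 (v = 4*((-3 + 4)*(-5) - 1*0)/3 = 4*(1*(-5) + 0)/3 = 4*(-5 + 0)/3 = (4/3)*(-5) = -20/3 ≈ -6.6667)
f(F, t) = -20/3
K = -30
(K + f(3, 1))**2 = (-30 - 20/3)**2 = (-110/3)**2 = 12100/9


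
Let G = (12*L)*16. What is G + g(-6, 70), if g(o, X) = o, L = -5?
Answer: -966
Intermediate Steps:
G = -960 (G = (12*(-5))*16 = -60*16 = -960)
G + g(-6, 70) = -960 - 6 = -966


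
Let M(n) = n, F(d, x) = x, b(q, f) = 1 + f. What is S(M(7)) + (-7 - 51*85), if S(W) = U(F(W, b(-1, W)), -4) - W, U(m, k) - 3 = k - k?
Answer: -4346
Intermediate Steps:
U(m, k) = 3 (U(m, k) = 3 + (k - k) = 3 + 0 = 3)
S(W) = 3 - W
S(M(7)) + (-7 - 51*85) = (3 - 1*7) + (-7 - 51*85) = (3 - 7) + (-7 - 4335) = -4 - 4342 = -4346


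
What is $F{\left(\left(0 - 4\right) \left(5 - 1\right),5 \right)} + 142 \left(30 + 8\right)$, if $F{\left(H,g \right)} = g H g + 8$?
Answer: $5004$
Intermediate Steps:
$F{\left(H,g \right)} = 8 + H g^{2}$ ($F{\left(H,g \right)} = H g g + 8 = H g^{2} + 8 = 8 + H g^{2}$)
$F{\left(\left(0 - 4\right) \left(5 - 1\right),5 \right)} + 142 \left(30 + 8\right) = \left(8 + \left(0 - 4\right) \left(5 - 1\right) 5^{2}\right) + 142 \left(30 + 8\right) = \left(8 + \left(-4\right) 4 \cdot 25\right) + 142 \cdot 38 = \left(8 - 400\right) + 5396 = -392 + 5396 = 5004$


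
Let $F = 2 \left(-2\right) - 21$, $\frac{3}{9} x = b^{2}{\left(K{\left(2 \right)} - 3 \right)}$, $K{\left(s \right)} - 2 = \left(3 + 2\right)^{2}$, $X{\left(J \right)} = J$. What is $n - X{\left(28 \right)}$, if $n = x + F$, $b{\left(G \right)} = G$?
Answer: $1675$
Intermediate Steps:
$K{\left(s \right)} = 27$ ($K{\left(s \right)} = 2 + \left(3 + 2\right)^{2} = 2 + 5^{2} = 2 + 25 = 27$)
$x = 1728$ ($x = 3 \left(27 - 3\right)^{2} = 3 \cdot 24^{2} = 3 \cdot 576 = 1728$)
$F = -25$ ($F = -4 - 21 = -25$)
$n = 1703$ ($n = 1728 - 25 = 1703$)
$n - X{\left(28 \right)} = 1703 - 28 = 1675$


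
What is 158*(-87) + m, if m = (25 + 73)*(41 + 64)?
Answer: -3456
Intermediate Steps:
m = 10290 (m = 98*105 = 10290)
158*(-87) + m = 158*(-87) + 10290 = -13746 + 10290 = -3456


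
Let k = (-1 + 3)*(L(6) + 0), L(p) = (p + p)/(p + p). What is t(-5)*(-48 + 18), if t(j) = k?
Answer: -60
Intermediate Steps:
L(p) = 1 (L(p) = (2*p)/((2*p)) = (2*p)*(1/(2*p)) = 1)
k = 2 (k = (-1 + 3)*(1 + 0) = 2*1 = 2)
t(j) = 2
t(-5)*(-48 + 18) = 2*(-48 + 18) = 2*(-30) = -60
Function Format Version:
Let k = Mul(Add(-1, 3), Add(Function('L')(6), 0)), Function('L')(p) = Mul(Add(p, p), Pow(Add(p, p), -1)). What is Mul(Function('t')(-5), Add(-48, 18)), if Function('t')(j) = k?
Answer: -60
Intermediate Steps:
Function('L')(p) = 1 (Function('L')(p) = Mul(Mul(2, p), Pow(Mul(2, p), -1)) = Mul(Mul(2, p), Mul(Rational(1, 2), Pow(p, -1))) = 1)
k = 2 (k = Mul(Add(-1, 3), Add(1, 0)) = Mul(2, 1) = 2)
Function('t')(j) = 2
Mul(Function('t')(-5), Add(-48, 18)) = Mul(2, Add(-48, 18)) = Mul(2, -30) = -60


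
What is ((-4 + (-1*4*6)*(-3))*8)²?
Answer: 295936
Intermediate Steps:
((-4 + (-1*4*6)*(-3))*8)² = ((-4 - 4*6*(-3))*8)² = ((-4 - 24*(-3))*8)² = ((-4 + 72)*8)² = (68*8)² = 544² = 295936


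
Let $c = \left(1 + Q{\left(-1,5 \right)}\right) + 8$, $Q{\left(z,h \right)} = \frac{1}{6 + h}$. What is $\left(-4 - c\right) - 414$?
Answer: $- \frac{4698}{11} \approx -427.09$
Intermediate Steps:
$c = \frac{100}{11}$ ($c = \left(1 + \frac{1}{6 + 5}\right) + 8 = \left(1 + \frac{1}{11}\right) + 8 = \frac{12}{11} + 8 = \frac{100}{11} \approx 9.0909$)
$\left(-4 - c\right) - 414 = \left(-4 - \frac{100}{11}\right) - 414 = - \frac{144}{11} - 414 = - \frac{4698}{11}$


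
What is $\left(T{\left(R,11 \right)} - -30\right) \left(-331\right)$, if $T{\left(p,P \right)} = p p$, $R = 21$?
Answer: $-155901$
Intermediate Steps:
$T{\left(p,P \right)} = p^{2}$
$\left(T{\left(R,11 \right)} - -30\right) \left(-331\right) = \left(21^{2} - -30\right) \left(-331\right) = \left(441 + 30\right) \left(-331\right) = 471 \left(-331\right) = -155901$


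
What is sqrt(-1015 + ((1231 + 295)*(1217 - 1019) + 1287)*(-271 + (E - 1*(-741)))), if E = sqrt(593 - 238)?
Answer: sqrt(142613435 + 303435*sqrt(355)) ≈ 12179.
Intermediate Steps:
E = sqrt(355) ≈ 18.841
sqrt(-1015 + ((1231 + 295)*(1217 - 1019) + 1287)*(-271 + (E - 1*(-741)))) = sqrt(-1015 + ((1231 + 295)*(1217 - 1019) + 1287)*(-271 + (sqrt(355) - 1*(-741)))) = sqrt(-1015 + (1526*198 + 1287)*(-271 + (sqrt(355) + 741))) = sqrt(-1015 + (302148 + 1287)*(-271 + (741 + sqrt(355)))) = sqrt(-1015 + 303435*(470 + sqrt(355))) = sqrt(-1015 + (142614450 + 303435*sqrt(355))) = sqrt(142613435 + 303435*sqrt(355))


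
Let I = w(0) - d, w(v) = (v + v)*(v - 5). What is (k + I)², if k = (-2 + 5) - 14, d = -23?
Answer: 144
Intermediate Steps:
k = -11 (k = 3 - 14 = -11)
w(v) = 2*v*(-5 + v) (w(v) = (2*v)*(-5 + v) = 2*v*(-5 + v))
I = 23 (I = 2*0*(-5 + 0) - 1*(-23) = 2*0*(-5) + 23 = 0 + 23 = 23)
(k + I)² = (-11 + 23)² = 12² = 144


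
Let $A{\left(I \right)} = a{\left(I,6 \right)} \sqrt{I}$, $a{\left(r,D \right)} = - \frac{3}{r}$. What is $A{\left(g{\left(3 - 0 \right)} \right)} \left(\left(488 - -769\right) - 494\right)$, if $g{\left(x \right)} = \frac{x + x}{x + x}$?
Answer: $-2289$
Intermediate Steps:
$g{\left(x \right)} = 1$ ($g{\left(x \right)} = \frac{2 x}{2 x} = 2 x \frac{1}{2 x} = 1$)
$A{\left(I \right)} = - \frac{3}{\sqrt{I}}$ ($A{\left(I \right)} = - \frac{3}{I} \sqrt{I} = - \frac{3}{\sqrt{I}}$)
$A{\left(g{\left(3 - 0 \right)} \right)} \left(\left(488 - -769\right) - 494\right) = - 3 \frac{1}{\sqrt{1}} \left(\left(488 - -769\right) - 494\right) = \left(-3\right) 1 \left(\left(488 + 769\right) - 494\right) = - 3 \left(1257 - 494\right) = \left(-3\right) 763 = -2289$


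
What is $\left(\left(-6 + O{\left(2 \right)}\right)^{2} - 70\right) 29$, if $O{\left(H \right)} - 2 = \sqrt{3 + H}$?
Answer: $-1421 - 232 \sqrt{5} \approx -1939.8$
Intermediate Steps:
$O{\left(H \right)} = 2 + \sqrt{3 + H}$
$\left(\left(-6 + O{\left(2 \right)}\right)^{2} - 70\right) 29 = \left(\left(-6 + \left(2 + \sqrt{3 + 2}\right)\right)^{2} - 70\right) 29 = \left(\left(-6 + \left(2 + \sqrt{5}\right)\right)^{2} - 70\right) 29 = \left(\left(-4 + \sqrt{5}\right)^{2} - 70\right) 29 = \left(-70 + \left(-4 + \sqrt{5}\right)^{2}\right) 29 = -2030 + 29 \left(-4 + \sqrt{5}\right)^{2}$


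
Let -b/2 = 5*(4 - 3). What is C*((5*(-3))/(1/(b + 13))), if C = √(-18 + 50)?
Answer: -180*√2 ≈ -254.56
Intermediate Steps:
b = -10 (b = -10*(4 - 3) = -10 ≈ -10.000)
C = 4*√2 (C = √32 = 4*√2 ≈ 5.6569)
C*((5*(-3))/(1/(b + 13))) = (4*√2)*((5*(-3))/(1/(-10 + 13))) = (4*√2)*(-15/(1/3)) = (4*√2)*(-15/⅓) = (4*√2)*(-15*3) = (4*√2)*(-45) = -180*√2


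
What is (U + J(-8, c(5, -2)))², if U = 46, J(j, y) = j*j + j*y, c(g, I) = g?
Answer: 4900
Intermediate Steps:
J(j, y) = j² + j*y
(U + J(-8, c(5, -2)))² = (46 - 8*(-8 + 5))² = (46 - 8*(-3))² = (46 + 24)² = 70² = 4900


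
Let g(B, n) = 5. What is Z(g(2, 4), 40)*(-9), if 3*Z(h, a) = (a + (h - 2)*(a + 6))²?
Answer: -95052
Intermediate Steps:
Z(h, a) = (a + (-2 + h)*(6 + a))²/3 (Z(h, a) = (a + (h - 2)*(a + 6))²/3 = (a + (-2 + h)*(6 + a))²/3)
Z(g(2, 4), 40)*(-9) = ((-12 - 1*40 + 6*5 + 40*5)²/3)*(-9) = ((-12 - 40 + 30 + 200)²/3)*(-9) = ((⅓)*178²)*(-9) = ((⅓)*31684)*(-9) = (31684/3)*(-9) = -95052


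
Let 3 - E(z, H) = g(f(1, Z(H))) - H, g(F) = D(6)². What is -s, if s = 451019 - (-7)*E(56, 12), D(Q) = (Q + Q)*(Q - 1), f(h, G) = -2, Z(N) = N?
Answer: -425924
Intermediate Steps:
D(Q) = 2*Q*(-1 + Q) (D(Q) = (2*Q)*(-1 + Q) = 2*Q*(-1 + Q))
g(F) = 3600 (g(F) = (2*6*(-1 + 6))² = (2*6*5)² = 60² = 3600)
E(z, H) = -3597 + H (E(z, H) = 3 - (3600 - H) = 3 + (-3600 + H) = -3597 + H)
s = 425924 (s = 451019 - (-7)*(-3597 + 12) = 451019 - (-7)*(-3585) = 451019 - 1*25095 = 451019 - 25095 = 425924)
-s = -1*425924 = -425924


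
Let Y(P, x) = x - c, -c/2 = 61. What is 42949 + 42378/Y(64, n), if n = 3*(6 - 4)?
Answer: 2769925/64 ≈ 43280.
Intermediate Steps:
c = -122 (c = -2*61 = -122)
n = 6 (n = 3*2 = 6)
Y(P, x) = 122 + x (Y(P, x) = x - 1*(-122) = x + 122 = 122 + x)
42949 + 42378/Y(64, n) = 42949 + 42378/(122 + 6) = 42949 + 42378/128 = 42949 + 42378*(1/128) = 42949 + 21189/64 = 2769925/64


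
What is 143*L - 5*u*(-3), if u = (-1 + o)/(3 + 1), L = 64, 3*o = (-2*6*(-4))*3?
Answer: 37313/4 ≈ 9328.3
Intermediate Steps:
o = 48 (o = ((-2*6*(-4))*3)/3 = (-12*(-4)*3)/3 = (48*3)/3 = (1/3)*144 = 48)
u = 47/4 (u = (-1 + 48)/(3 + 1) = 47/4 ≈ 11.750)
143*L - 5*u*(-3) = 143*64 - 5*47/4*(-3) = 9152 - 235/4*(-3) = 9152 + 705/4 = 37313/4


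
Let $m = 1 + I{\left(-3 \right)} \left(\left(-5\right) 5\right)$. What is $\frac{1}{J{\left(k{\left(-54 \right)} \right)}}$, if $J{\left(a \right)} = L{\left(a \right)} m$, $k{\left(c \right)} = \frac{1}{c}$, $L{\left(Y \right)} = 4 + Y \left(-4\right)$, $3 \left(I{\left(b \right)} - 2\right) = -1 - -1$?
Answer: $- \frac{27}{5390} \approx -0.0050093$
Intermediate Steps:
$I{\left(b \right)} = 2$ ($I{\left(b \right)} = 2 + \frac{-1 - -1}{3} = 2 + \frac{-1 + 1}{3} = 2 + \frac{1}{3} \cdot 0 = 2 + 0 = 2$)
$L{\left(Y \right)} = 4 - 4 Y$
$m = -49$ ($m = 1 + 2 \left(\left(-5\right) 5\right) = 1 + 2 \left(-25\right) = 1 - 50 = -49$)
$J{\left(a \right)} = -196 + 196 a$ ($J{\left(a \right)} = \left(4 - 4 a\right) \left(-49\right) = -196 + 196 a$)
$\frac{1}{J{\left(k{\left(-54 \right)} \right)}} = \frac{1}{-196 + \frac{196}{-54}} = \frac{1}{-196 + 196 \left(- \frac{1}{54}\right)} = \frac{1}{-196 - \frac{98}{27}} = \frac{1}{- \frac{5390}{27}} = - \frac{27}{5390}$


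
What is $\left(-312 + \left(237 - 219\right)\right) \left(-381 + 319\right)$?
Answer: $18228$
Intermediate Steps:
$\left(-312 + \left(237 - 219\right)\right) \left(-381 + 319\right) = \left(-312 + \left(237 - 219\right)\right) \left(-62\right) = \left(-312 + 18\right) \left(-62\right) = \left(-294\right) \left(-62\right) = 18228$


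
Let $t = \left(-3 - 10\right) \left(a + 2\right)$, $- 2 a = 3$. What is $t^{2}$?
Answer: $\frac{169}{4} \approx 42.25$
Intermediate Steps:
$a = - \frac{3}{2}$ ($a = \left(- \frac{1}{2}\right) 3 = - \frac{3}{2} \approx -1.5$)
$t = - \frac{13}{2}$ ($t = \left(-3 - 10\right) \left(- \frac{3}{2} + 2\right) = \left(-13\right) \frac{1}{2} = - \frac{13}{2} \approx -6.5$)
$t^{2} = \left(- \frac{13}{2}\right)^{2} = \frac{169}{4}$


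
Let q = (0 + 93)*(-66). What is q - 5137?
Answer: -11275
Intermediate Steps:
q = -6138 (q = 93*(-66) = -6138)
q - 5137 = -6138 - 5137 = -11275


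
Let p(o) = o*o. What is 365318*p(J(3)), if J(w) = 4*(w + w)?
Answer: 210423168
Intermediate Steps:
J(w) = 8*w (J(w) = 4*(2*w) = 8*w)
p(o) = o**2
365318*p(J(3)) = 365318*(8*3)**2 = 365318*24**2 = 365318*576 = 210423168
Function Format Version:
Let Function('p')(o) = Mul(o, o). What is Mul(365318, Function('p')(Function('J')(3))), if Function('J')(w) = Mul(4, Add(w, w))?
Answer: 210423168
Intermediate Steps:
Function('J')(w) = Mul(8, w) (Function('J')(w) = Mul(4, Mul(2, w)) = Mul(8, w))
Function('p')(o) = Pow(o, 2)
Mul(365318, Function('p')(Function('J')(3))) = Mul(365318, Pow(Mul(8, 3), 2)) = Mul(365318, Pow(24, 2)) = Mul(365318, 576) = 210423168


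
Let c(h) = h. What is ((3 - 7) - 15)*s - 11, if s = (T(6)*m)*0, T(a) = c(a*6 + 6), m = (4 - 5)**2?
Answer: -11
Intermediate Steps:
m = 1 (m = (-1)**2 = 1)
T(a) = 6 + 6*a (T(a) = a*6 + 6 = 6*a + 6 = 6 + 6*a)
s = 0 (s = ((6 + 6*6)*1)*0 = ((6 + 36)*1)*0 = (42*1)*0 = 42*0 = 0)
((3 - 7) - 15)*s - 11 = ((3 - 7) - 15)*0 - 11 = (-4 - 15)*0 - 11 = -19*0 - 11 = 0 - 11 = -11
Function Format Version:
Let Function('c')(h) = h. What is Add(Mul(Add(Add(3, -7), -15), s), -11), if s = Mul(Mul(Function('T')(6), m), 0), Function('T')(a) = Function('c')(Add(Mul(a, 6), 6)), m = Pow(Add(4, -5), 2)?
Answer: -11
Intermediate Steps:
m = 1 (m = Pow(-1, 2) = 1)
Function('T')(a) = Add(6, Mul(6, a)) (Function('T')(a) = Add(Mul(a, 6), 6) = Add(Mul(6, a), 6) = Add(6, Mul(6, a)))
s = 0 (s = Mul(Mul(Add(6, Mul(6, 6)), 1), 0) = Mul(Mul(Add(6, 36), 1), 0) = Mul(Mul(42, 1), 0) = Mul(42, 0) = 0)
Add(Mul(Add(Add(3, -7), -15), s), -11) = Add(Mul(Add(Add(3, -7), -15), 0), -11) = Add(Mul(Add(-4, -15), 0), -11) = Add(Mul(-19, 0), -11) = Add(0, -11) = -11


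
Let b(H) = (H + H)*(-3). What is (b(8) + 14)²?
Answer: 1156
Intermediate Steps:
b(H) = -6*H (b(H) = (2*H)*(-3) = -6*H)
(b(8) + 14)² = (-6*8 + 14)² = (-48 + 14)² = (-34)² = 1156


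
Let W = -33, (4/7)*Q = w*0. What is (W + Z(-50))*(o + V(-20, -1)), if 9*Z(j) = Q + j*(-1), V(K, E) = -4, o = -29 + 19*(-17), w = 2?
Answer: 87932/9 ≈ 9770.2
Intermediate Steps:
o = -352 (o = -29 - 323 = -352)
Q = 0 (Q = 7*(2*0)/4 = (7/4)*0 = 0)
Z(j) = -j/9 (Z(j) = (0 + j*(-1))/9 = (0 - j)/9 = (-j)/9 = -j/9)
(W + Z(-50))*(o + V(-20, -1)) = (-33 - 1/9*(-50))*(-352 - 4) = (-33 + 50/9)*(-356) = -247/9*(-356) = 87932/9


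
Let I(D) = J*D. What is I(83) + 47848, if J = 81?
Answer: 54571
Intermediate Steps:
I(D) = 81*D
I(83) + 47848 = 81*83 + 47848 = 6723 + 47848 = 54571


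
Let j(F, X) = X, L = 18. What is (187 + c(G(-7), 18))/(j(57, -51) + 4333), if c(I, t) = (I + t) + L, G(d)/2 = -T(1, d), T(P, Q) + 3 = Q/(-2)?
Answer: 111/2141 ≈ 0.051845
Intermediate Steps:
T(P, Q) = -3 - Q/2 (T(P, Q) = -3 + Q/(-2) = -3 + Q*(-½) = -3 - Q/2)
G(d) = 6 + d (G(d) = 2*(-(-3 - d/2)) = 2*(3 + d/2) = 6 + d)
c(I, t) = 18 + I + t (c(I, t) = (I + t) + 18 = 18 + I + t)
(187 + c(G(-7), 18))/(j(57, -51) + 4333) = (187 + (18 + (6 - 7) + 18))/(-51 + 4333) = (187 + (18 - 1 + 18))/4282 = (187 + 35)*(1/4282) = 222*(1/4282) = 111/2141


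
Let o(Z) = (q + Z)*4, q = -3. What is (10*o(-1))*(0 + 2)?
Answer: -320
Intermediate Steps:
o(Z) = -12 + 4*Z (o(Z) = (-3 + Z)*4 = -12 + 4*Z)
(10*o(-1))*(0 + 2) = (10*(-12 + 4*(-1)))*(0 + 2) = (10*(-12 - 4))*2 = (10*(-16))*2 = -160*2 = -320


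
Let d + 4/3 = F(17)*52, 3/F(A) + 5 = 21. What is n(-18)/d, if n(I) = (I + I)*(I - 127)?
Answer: 62640/101 ≈ 620.20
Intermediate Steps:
F(A) = 3/16 (F(A) = 3/(-5 + 21) = 3/16)
n(I) = 2*I*(-127 + I) (n(I) = (2*I)*(-127 + I) = 2*I*(-127 + I))
d = 101/12 (d = -4/3 + (3/16)*52 = -4/3 + 39/4 = 101/12 ≈ 8.4167)
n(-18)/d = (2*(-18)*(-127 - 18))/(101/12) = (2*(-18)*(-145))*(12/101) = 5220*(12/101) = 62640/101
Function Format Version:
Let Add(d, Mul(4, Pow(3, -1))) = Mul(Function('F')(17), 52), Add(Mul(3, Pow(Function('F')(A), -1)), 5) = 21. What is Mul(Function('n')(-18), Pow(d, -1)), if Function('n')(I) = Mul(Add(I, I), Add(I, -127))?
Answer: Rational(62640, 101) ≈ 620.20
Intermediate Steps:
Function('F')(A) = Rational(3, 16) (Function('F')(A) = Mul(3, Pow(Add(-5, 21), -1)) = Mul(3, Pow(16, -1)) = Mul(3, Rational(1, 16)) = Rational(3, 16))
Function('n')(I) = Mul(2, I, Add(-127, I)) (Function('n')(I) = Mul(Mul(2, I), Add(-127, I)) = Mul(2, I, Add(-127, I)))
d = Rational(101, 12) (d = Add(Rational(-4, 3), Mul(Rational(3, 16), 52)) = Add(Rational(-4, 3), Rational(39, 4)) = Rational(101, 12) ≈ 8.4167)
Mul(Function('n')(-18), Pow(d, -1)) = Mul(Mul(2, -18, Add(-127, -18)), Pow(Rational(101, 12), -1)) = Mul(Mul(2, -18, -145), Rational(12, 101)) = Mul(5220, Rational(12, 101)) = Rational(62640, 101)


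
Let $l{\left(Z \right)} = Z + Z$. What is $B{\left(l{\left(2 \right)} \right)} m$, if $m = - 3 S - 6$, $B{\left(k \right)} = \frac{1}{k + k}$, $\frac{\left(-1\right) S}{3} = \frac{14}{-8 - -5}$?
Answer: $-6$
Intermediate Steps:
$l{\left(Z \right)} = 2 Z$
$S = 14$ ($S = - 3 \frac{14}{-8 - -5} = - 3 \frac{14}{-8 + 5} = - 3 \frac{14}{-3} = - 3 \cdot 14 \left(- \frac{1}{3}\right) = \left(-3\right) \left(- \frac{14}{3}\right) = 14$)
$B{\left(k \right)} = \frac{1}{2 k}$
$m = -48$ ($m = \left(-3\right) 14 - 6 = -42 - 6 = -48$)
$B{\left(l{\left(2 \right)} \right)} m = \frac{1}{2 \cdot 2 \cdot 2} \left(-48\right) = \frac{1}{2 \cdot 4} \left(-48\right) = \frac{1}{2} \cdot \frac{1}{4} \left(-48\right) = \frac{1}{8} \left(-48\right) = -6$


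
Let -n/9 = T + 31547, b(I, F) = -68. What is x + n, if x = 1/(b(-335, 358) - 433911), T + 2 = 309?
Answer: -124415703595/433979 ≈ -2.8669e+5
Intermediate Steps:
T = 307 (T = -2 + 309 = 307)
x = -1/433979 (x = 1/(-68 - 433911) = 1/(-433979) = -1/433979 ≈ -2.3043e-6)
n = -286686 (n = -9*(307 + 31547) = -9*31854 = -286686)
x + n = -1/433979 - 286686 = -124415703595/433979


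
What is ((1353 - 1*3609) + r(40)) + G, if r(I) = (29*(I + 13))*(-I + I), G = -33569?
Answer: -35825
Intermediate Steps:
r(I) = 0 (r(I) = (29*(13 + I))*0 = (377 + 29*I)*0 = 0)
((1353 - 1*3609) + r(40)) + G = ((1353 - 1*3609) + 0) - 33569 = ((1353 - 3609) + 0) - 33569 = (-2256 + 0) - 33569 = -2256 - 33569 = -35825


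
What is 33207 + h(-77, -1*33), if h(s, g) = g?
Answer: 33174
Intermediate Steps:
33207 + h(-77, -1*33) = 33207 - 1*33 = 33207 - 33 = 33174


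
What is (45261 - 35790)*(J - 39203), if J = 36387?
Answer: -26670336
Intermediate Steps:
(45261 - 35790)*(J - 39203) = (45261 - 35790)*(36387 - 39203) = 9471*(-2816) = -26670336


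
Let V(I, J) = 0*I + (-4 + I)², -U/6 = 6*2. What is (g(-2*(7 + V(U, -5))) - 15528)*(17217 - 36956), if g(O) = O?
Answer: 534808466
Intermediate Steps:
U = -72 (U = -36*2 = -6*12 = -72)
V(I, J) = (-4 + I)² (V(I, J) = 0 + (-4 + I)² = (-4 + I)²)
(g(-2*(7 + V(U, -5))) - 15528)*(17217 - 36956) = (-2*(7 + (-4 - 72)²) - 15528)*(17217 - 36956) = (-2*(7 + (-76)²) - 15528)*(-19739) = (-2*(7 + 5776) - 15528)*(-19739) = (-2*5783 - 15528)*(-19739) = (-11566 - 15528)*(-19739) = -27094*(-19739) = 534808466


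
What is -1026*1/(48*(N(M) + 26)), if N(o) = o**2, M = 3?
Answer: -171/280 ≈ -0.61071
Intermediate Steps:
-1026*1/(48*(N(M) + 26)) = -1026*1/(48*(3**2 + 26)) = -1026*1/(48*(9 + 26)) = -1026/(48*35) = -1026/1680 = -1026*1/1680 = -171/280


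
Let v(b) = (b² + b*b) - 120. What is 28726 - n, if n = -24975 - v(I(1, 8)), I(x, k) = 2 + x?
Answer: 53599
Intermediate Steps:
v(b) = -120 + 2*b² (v(b) = (b² + b²) - 120 = 2*b² - 120 = -120 + 2*b²)
n = -24873 (n = -24975 - (-120 + 2*(2 + 1)²) = -24975 - (-120 + 2*3²) = -24975 - (-120 + 2*9) = -24975 - (-120 + 18) = -24975 - 1*(-102) = -24975 + 102 = -24873)
28726 - n = 28726 - 1*(-24873) = 28726 + 24873 = 53599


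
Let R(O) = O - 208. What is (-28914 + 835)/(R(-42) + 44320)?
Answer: -28079/44070 ≈ -0.63715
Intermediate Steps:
R(O) = -208 + O
(-28914 + 835)/(R(-42) + 44320) = (-28914 + 835)/((-208 - 42) + 44320) = -28079/(-250 + 44320) = -28079/44070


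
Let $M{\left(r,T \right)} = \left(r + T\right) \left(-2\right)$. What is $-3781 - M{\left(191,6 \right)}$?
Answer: $-3387$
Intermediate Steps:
$M{\left(r,T \right)} = - 2 T - 2 r$ ($M{\left(r,T \right)} = \left(T + r\right) \left(-2\right) = - 2 T - 2 r$)
$-3781 - M{\left(191,6 \right)} = -3781 - \left(\left(-2\right) 6 - 382\right) = -3781 - \left(-12 - 382\right) = -3781 - -394 = -3781 + 394 = -3387$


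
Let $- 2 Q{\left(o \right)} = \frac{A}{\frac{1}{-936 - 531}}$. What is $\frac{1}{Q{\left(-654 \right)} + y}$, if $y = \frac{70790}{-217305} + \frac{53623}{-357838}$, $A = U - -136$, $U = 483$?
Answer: $\frac{7775998659}{3530583516747250} \approx 2.2025 \cdot 10^{-6}$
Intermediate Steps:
$A = 619$ ($A = 483 - -136 = 483 + 136 = 619$)
$Q{\left(o \right)} = \frac{908073}{2}$ ($Q{\left(o \right)} = - \frac{619 \frac{1}{\frac{1}{-936 - 531}}}{2} = - \frac{619 \frac{1}{\frac{1}{-1467}}}{2} = - \frac{619 \frac{1}{- \frac{1}{1467}}}{2} = - \frac{619 \left(-1467\right)}{2} = \left(- \frac{1}{2}\right) \left(-908073\right) = \frac{908073}{2}$)
$y = - \frac{7396779607}{15551997318}$ ($y = 70790 \left(- \frac{1}{217305}\right) + 53623 \left(- \frac{1}{357838}\right) = - \frac{14158}{43461} - \frac{53623}{357838} = - \frac{7396779607}{15551997318} \approx -0.47562$)
$\frac{1}{Q{\left(-654 \right)} + y} = \frac{1}{\frac{908073}{2} - \frac{7396779607}{15551997318}} = \frac{1}{\frac{3530583516747250}{7775998659}} = \frac{7775998659}{3530583516747250}$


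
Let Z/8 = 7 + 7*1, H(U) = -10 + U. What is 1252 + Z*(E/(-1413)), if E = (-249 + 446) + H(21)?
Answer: 1745780/1413 ≈ 1235.5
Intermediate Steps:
Z = 112 (Z = 8*(7 + 7*1) = 8*(7 + 7) = 8*14 = 112)
E = 208 (E = (-249 + 446) + (-10 + 21) = 197 + 11 = 208)
1252 + Z*(E/(-1413)) = 1252 + 112*(208/(-1413)) = 1252 + 112*(208*(-1/1413)) = 1252 + 112*(-208/1413) = 1252 - 23296/1413 = 1745780/1413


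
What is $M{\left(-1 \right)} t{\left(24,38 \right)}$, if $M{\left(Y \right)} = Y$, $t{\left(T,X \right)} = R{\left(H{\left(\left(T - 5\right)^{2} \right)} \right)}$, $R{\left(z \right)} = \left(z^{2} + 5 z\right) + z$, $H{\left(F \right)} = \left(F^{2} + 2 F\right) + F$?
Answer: $-17267799640$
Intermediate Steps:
$H{\left(F \right)} = F^{2} + 3 F$
$R{\left(z \right)} = z^{2} + 6 z$
$t{\left(T,X \right)} = \left(-5 + T\right)^{2} \left(3 + \left(-5 + T\right)^{2}\right) \left(6 + \left(-5 + T\right)^{2} \left(3 + \left(-5 + T\right)^{2}\right)\right)$ ($t{\left(T,X \right)} = \left(T - 5\right)^{2} \left(3 + \left(T - 5\right)^{2}\right) \left(6 + \left(T - 5\right)^{2} \left(3 + \left(T - 5\right)^{2}\right)\right) = \left(-5 + T\right)^{2} \left(3 + \left(-5 + T\right)^{2}\right) \left(6 + \left(-5 + T\right)^{2} \left(3 + \left(-5 + T\right)^{2}\right)\right)$)
$M{\left(-1 \right)} t{\left(24,38 \right)} = - \left(-5 + 24\right)^{2} \left(3 + \left(-5 + 24\right)^{2}\right) \left(6 + \left(-5 + 24\right)^{2} \left(3 + \left(-5 + 24\right)^{2}\right)\right) = - 19^{2} \left(3 + 19^{2}\right) \left(6 + 19^{2} \left(3 + 19^{2}\right)\right) = - 361 \left(3 + 361\right) \left(6 + 361 \left(3 + 361\right)\right) = - 361 \cdot 364 \left(6 + 361 \cdot 364\right) = - 361 \cdot 364 \left(6 + 131404\right) = - 361 \cdot 364 \cdot 131410 = \left(-1\right) 17267799640 = -17267799640$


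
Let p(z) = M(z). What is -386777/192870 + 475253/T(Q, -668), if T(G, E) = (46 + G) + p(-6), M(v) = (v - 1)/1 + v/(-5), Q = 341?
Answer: 114393258397/91902555 ≈ 1244.7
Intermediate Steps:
M(v) = -1 + 4*v/5 (M(v) = (-1 + v)*1 + v*(-⅕) = (-1 + v) - v/5 = -1 + 4*v/5)
p(z) = -1 + 4*z/5
T(G, E) = 201/5 + G (T(G, E) = (46 + G) + (-1 + (⅘)*(-6)) = (46 + G) + (-1 - 24/5) = (46 + G) - 29/5 = 201/5 + G)
-386777/192870 + 475253/T(Q, -668) = -386777/192870 + 475253/(201/5 + 341) = -386777*1/192870 + 475253/(1906/5) = -386777/192870 + 475253*(5/1906) = -386777/192870 + 2376265/1906 = 114393258397/91902555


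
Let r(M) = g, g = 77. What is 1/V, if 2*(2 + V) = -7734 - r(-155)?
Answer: -2/7815 ≈ -0.00025592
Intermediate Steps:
r(M) = 77
V = -7815/2 (V = -2 + (-7734 - 1*77)/2 = -2 + (-7734 - 77)/2 = -2 + (1/2)*(-7811) = -2 - 7811/2 = -7815/2 ≈ -3907.5)
1/V = 1/(-7815/2) = -2/7815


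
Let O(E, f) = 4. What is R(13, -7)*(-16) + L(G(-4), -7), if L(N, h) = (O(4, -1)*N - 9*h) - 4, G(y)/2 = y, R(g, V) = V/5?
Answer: 247/5 ≈ 49.400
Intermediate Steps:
R(g, V) = V/5 (R(g, V) = V*(⅕) = V/5)
G(y) = 2*y
L(N, h) = -4 - 9*h + 4*N (L(N, h) = (4*N - 9*h) - 4 = (-9*h + 4*N) - 4 = -4 - 9*h + 4*N)
R(13, -7)*(-16) + L(G(-4), -7) = ((⅕)*(-7))*(-16) + (-4 - 9*(-7) + 4*(2*(-4))) = -7/5*(-16) + (-4 + 63 + 4*(-8)) = 112/5 + (-4 + 63 - 32) = 112/5 + 27 = 247/5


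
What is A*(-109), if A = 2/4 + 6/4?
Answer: -218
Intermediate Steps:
A = 2 (A = 2*(1/4) + 6*(1/4) = 1/2 + 3/2 = 2)
A*(-109) = 2*(-109) = -218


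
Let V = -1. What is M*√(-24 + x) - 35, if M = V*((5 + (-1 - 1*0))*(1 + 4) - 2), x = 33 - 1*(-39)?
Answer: -35 - 72*√3 ≈ -159.71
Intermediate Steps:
x = 72 (x = 33 + 39 = 72)
M = -18 (M = -((5 + (-1 - 1*0))*(1 + 4) - 2) = -((5 + (-1 + 0))*5 - 2) = -((5 - 1)*5 - 2) = -(4*5 - 2) = -(20 - 2) = -1*18 = -18)
M*√(-24 + x) - 35 = -18*√(-24 + 72) - 35 = -72*√3 - 35 = -35 - 72*√3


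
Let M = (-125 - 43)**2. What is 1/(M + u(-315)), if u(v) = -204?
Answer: 1/28020 ≈ 3.5689e-5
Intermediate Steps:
M = 28224 (M = (-168)**2 = 28224)
1/(M + u(-315)) = 1/(28224 - 204) = 1/28020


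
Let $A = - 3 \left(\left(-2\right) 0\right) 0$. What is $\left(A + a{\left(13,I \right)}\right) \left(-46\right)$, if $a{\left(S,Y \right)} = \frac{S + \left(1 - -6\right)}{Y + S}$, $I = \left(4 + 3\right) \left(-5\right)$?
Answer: $\frac{460}{11} \approx 41.818$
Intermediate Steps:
$A = 0$ ($A = \left(-3\right) 0 \cdot 0 = 0 \cdot 0 = 0$)
$I = -35$ ($I = 7 \left(-5\right) = -35$)
$a{\left(S,Y \right)} = \frac{7 + S}{S + Y}$ ($a{\left(S,Y \right)} = \frac{S + \left(1 + 6\right)}{S + Y} = \frac{S + 7}{S + Y} = \frac{7 + S}{S + Y}$)
$\left(A + a{\left(13,I \right)}\right) \left(-46\right) = \left(0 + \frac{7 + 13}{13 - 35}\right) \left(-46\right) = \left(0 + \frac{1}{-22} \cdot 20\right) \left(-46\right) = \left(0 - \frac{10}{11}\right) \left(-46\right) = \left(- \frac{10}{11}\right) \left(-46\right) = \frac{460}{11}$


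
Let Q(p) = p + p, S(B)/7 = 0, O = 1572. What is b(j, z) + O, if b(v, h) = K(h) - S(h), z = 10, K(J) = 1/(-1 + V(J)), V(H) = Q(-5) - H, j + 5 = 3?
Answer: 33011/21 ≈ 1572.0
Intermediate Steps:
S(B) = 0 (S(B) = 7*0 = 0)
j = -2 (j = -5 + 3 = -2)
Q(p) = 2*p
V(H) = -10 - H (V(H) = 2*(-5) - H = -10 - H)
K(J) = 1/(-11 - J) (K(J) = 1/(-1 + (-10 - J)) = 1/(-11 - J))
b(v, h) = -1/(11 + h) (b(v, h) = -1/(11 + h) - 1*0 = -1/(11 + h) + 0 = -1/(11 + h))
b(j, z) + O = -1/(11 + 10) + 1572 = -1/21 + 1572 = 33011/21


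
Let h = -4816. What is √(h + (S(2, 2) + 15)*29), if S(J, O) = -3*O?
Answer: I*√4555 ≈ 67.491*I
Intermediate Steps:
√(h + (S(2, 2) + 15)*29) = √(-4816 + (-3*2 + 15)*29) = √(-4816 + (-6 + 15)*29) = √(-4816 + 9*29) = √(-4816 + 261) = √(-4555) = I*√4555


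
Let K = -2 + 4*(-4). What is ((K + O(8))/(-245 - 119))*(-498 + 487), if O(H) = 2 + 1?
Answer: -165/364 ≈ -0.45330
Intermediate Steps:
K = -18 (K = -2 - 16 = -18)
O(H) = 3
((K + O(8))/(-245 - 119))*(-498 + 487) = ((-18 + 3)/(-245 - 119))*(-498 + 487) = -15/(-364)*(-11) = -15*(-1/364)*(-11) = (15/364)*(-11) = -165/364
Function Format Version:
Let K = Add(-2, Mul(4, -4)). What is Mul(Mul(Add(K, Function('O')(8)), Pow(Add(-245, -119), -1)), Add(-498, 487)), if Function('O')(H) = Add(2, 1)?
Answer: Rational(-165, 364) ≈ -0.45330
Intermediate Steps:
K = -18 (K = Add(-2, -16) = -18)
Function('O')(H) = 3
Mul(Mul(Add(K, Function('O')(8)), Pow(Add(-245, -119), -1)), Add(-498, 487)) = Mul(Mul(Add(-18, 3), Pow(Add(-245, -119), -1)), Add(-498, 487)) = Mul(Mul(-15, Pow(-364, -1)), -11) = Mul(Mul(-15, Rational(-1, 364)), -11) = Mul(Rational(15, 364), -11) = Rational(-165, 364)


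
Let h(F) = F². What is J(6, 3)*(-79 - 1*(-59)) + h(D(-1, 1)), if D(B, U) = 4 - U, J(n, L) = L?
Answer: -51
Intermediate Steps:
J(6, 3)*(-79 - 1*(-59)) + h(D(-1, 1)) = 3*(-79 - 1*(-59)) + (4 - 1*1)² = 3*(-79 + 59) + (4 - 1)² = 3*(-20) + 3² = -60 + 9 = -51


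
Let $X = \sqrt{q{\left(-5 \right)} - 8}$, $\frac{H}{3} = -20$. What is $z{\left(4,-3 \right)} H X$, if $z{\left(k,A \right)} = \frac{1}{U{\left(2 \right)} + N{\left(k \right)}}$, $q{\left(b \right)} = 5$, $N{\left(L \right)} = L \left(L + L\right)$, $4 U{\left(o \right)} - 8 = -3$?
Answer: $- \frac{240 i \sqrt{3}}{133} \approx - 3.1255 i$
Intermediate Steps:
$H = -60$ ($H = 3 \left(-20\right) = -60$)
$U{\left(o \right)} = \frac{5}{4}$ ($U{\left(o \right)} = 2 + \frac{1}{4} \left(-3\right) = 2 - \frac{3}{4} = \frac{5}{4}$)
$N{\left(L \right)} = 2 L^{2}$ ($N{\left(L \right)} = L 2 L = 2 L^{2}$)
$z{\left(k,A \right)} = \frac{1}{\frac{5}{4} + 2 k^{2}}$
$X = i \sqrt{3}$ ($X = \sqrt{5 - 8} = \sqrt{-3} = i \sqrt{3} \approx 1.732 i$)
$z{\left(4,-3 \right)} H X = \frac{4}{5 + 8 \cdot 4^{2}} \left(-60\right) i \sqrt{3} = \frac{4}{5 + 8 \cdot 16} \left(-60\right) i \sqrt{3} = \frac{4}{5 + 128} \left(-60\right) i \sqrt{3} = \frac{4}{133} \left(-60\right) i \sqrt{3} = - \frac{240 i \sqrt{3}}{133}$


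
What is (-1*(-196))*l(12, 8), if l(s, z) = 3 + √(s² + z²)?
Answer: 588 + 784*√13 ≈ 3414.8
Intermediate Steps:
(-1*(-196))*l(12, 8) = (-1*(-196))*(3 + √(12² + 8²)) = 196*(3 + √(144 + 64)) = 196*(3 + √208) = 196*(3 + 4*√13) = 588 + 784*√13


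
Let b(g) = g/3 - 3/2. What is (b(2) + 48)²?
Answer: 80089/36 ≈ 2224.7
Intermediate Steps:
b(g) = -3/2 + g/3 (b(g) = g*(⅓) - 3*½ = g/3 - 3/2 = -3/2 + g/3)
(b(2) + 48)² = ((-3/2 + (⅓)*2) + 48)² = ((-3/2 + ⅔) + 48)² = (-⅚ + 48)² = (283/6)² = 80089/36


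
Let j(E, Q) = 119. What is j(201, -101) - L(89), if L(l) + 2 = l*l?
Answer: -7800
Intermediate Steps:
L(l) = -2 + l² (L(l) = -2 + l*l = -2 + l²)
j(201, -101) - L(89) = 119 - (-2 + 89²) = 119 - (-2 + 7921) = 119 - 1*7919 = 119 - 7919 = -7800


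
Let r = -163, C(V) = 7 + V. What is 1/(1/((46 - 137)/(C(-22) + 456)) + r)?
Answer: -13/2182 ≈ -0.0059578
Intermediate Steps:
1/(1/((46 - 137)/(C(-22) + 456)) + r) = 1/(1/((46 - 137)/((7 - 22) + 456)) - 163) = 1/(1/(-91/(-15 + 456)) - 163) = 1/(1/(-91/441) - 163) = 1/(1/(-91*1/441) - 163) = 1/(1/(-13/63) - 163) = 1/(-63/13 - 163) = 1/(-2182/13) = -13/2182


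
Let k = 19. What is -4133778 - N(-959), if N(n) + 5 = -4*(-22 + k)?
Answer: -4133785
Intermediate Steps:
N(n) = 7 (N(n) = -5 - 4*(-22 + 19) = -5 - 4*(-3) = -5 + 12 = 7)
-4133778 - N(-959) = -4133778 - 1*7 = -4133778 - 7 = -4133785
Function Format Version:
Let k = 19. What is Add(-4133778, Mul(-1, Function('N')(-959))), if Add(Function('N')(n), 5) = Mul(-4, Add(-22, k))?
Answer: -4133785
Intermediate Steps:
Function('N')(n) = 7 (Function('N')(n) = Add(-5, Mul(-4, Add(-22, 19))) = Add(-5, Mul(-4, -3)) = Add(-5, 12) = 7)
Add(-4133778, Mul(-1, Function('N')(-959))) = Add(-4133778, Mul(-1, 7)) = Add(-4133778, -7) = -4133785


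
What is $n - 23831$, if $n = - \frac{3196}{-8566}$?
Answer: $- \frac{102066575}{4283} \approx -23831.0$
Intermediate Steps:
$n = \frac{1598}{4283}$ ($n = \left(-3196\right) \left(- \frac{1}{8566}\right) = \frac{1598}{4283} \approx 0.3731$)
$n - 23831 = \frac{1598}{4283} - 23831 = - \frac{102066575}{4283}$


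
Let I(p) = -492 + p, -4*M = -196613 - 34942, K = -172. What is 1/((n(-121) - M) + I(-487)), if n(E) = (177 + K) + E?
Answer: -4/235935 ≈ -1.6954e-5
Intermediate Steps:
M = 231555/4 (M = -(-196613 - 34942)/4 = -¼*(-231555) = 231555/4 ≈ 57889.)
n(E) = 5 + E (n(E) = (177 - 172) + E = 5 + E)
1/((n(-121) - M) + I(-487)) = 1/(((5 - 121) - 1*231555/4) + (-492 - 487)) = 1/((-116 - 231555/4) - 979) = 1/(-232019/4 - 979) = 1/(-235935/4) = -4/235935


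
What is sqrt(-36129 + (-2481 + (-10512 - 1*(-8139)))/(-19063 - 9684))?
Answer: 3*I*sqrt(3317389455247)/28747 ≈ 190.08*I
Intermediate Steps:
sqrt(-36129 + (-2481 + (-10512 - 1*(-8139)))/(-19063 - 9684)) = sqrt(-36129 + (-2481 + (-10512 + 8139))/(-28747)) = sqrt(-36129 + (-2481 - 2373)*(-1/28747)) = sqrt(-36129 - 4854*(-1/28747)) = sqrt(-36129 + 4854/28747) = sqrt(-1038595509/28747) = 3*I*sqrt(3317389455247)/28747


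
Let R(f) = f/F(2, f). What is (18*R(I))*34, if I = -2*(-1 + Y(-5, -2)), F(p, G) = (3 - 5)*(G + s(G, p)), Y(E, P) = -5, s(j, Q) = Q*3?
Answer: -204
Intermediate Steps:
s(j, Q) = 3*Q
F(p, G) = -6*p - 2*G (F(p, G) = (3 - 5)*(G + 3*p) = -2*(G + 3*p) = -6*p - 2*G)
I = 12 (I = -2*(-1 - 5) = -2*(-6) = 12)
R(f) = f/(-12 - 2*f) (R(f) = f/(-6*2 - 2*f) = f/(-12 - 2*f))
(18*R(I))*34 = (18*(-1*12/(12 + 2*12)))*34 = (18*(-1*12/(12 + 24)))*34 = (18*(-1*12/36))*34 = (18*(-1*12*1/36))*34 = (18*(-⅓))*34 = -6*34 = -204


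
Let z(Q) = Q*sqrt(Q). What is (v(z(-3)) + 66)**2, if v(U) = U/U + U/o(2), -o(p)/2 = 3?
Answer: (134 + I*sqrt(3))**2/4 ≈ 4488.3 + 116.05*I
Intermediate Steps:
o(p) = -6 (o(p) = -2*3 = -6)
z(Q) = Q**(3/2)
v(U) = 1 - U/6 (v(U) = U/U + U/(-6) = 1 + U*(-1/6) = 1 - U/6)
(v(z(-3)) + 66)**2 = ((1 - (-1)*I*sqrt(3)/2) + 66)**2 = ((1 + I*sqrt(3)/2) + 66)**2 = (67 + I*sqrt(3)/2)**2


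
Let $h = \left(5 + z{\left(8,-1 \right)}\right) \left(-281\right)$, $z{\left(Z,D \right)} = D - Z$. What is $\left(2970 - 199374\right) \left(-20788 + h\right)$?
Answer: $3862088256$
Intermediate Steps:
$h = 1124$ ($h = \left(5 - 9\right) \left(-281\right) = \left(-4\right) \left(-281\right) = 1124$)
$\left(2970 - 199374\right) \left(-20788 + h\right) = \left(2970 - 199374\right) \left(-20788 + 1124\right) = \left(-196404\right) \left(-19664\right) = 3862088256$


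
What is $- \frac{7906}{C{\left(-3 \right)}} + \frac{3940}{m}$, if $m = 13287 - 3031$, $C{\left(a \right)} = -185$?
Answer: $\frac{20453209}{474340} \approx 43.119$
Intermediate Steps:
$m = 10256$ ($m = 13287 - 3031 = 10256$)
$- \frac{7906}{C{\left(-3 \right)}} + \frac{3940}{m} = - \frac{7906}{-185} + \frac{3940}{10256} = \left(-7906\right) \left(- \frac{1}{185}\right) + 3940 \cdot \frac{1}{10256} = \frac{7906}{185} + \frac{985}{2564} = \frac{20453209}{474340}$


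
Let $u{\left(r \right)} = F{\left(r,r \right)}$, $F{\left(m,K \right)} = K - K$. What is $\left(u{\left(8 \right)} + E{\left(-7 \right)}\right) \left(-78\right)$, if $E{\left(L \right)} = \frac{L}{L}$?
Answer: $-78$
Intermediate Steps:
$E{\left(L \right)} = 1$
$F{\left(m,K \right)} = 0$
$u{\left(r \right)} = 0$
$\left(u{\left(8 \right)} + E{\left(-7 \right)}\right) \left(-78\right) = \left(0 + 1\right) \left(-78\right) = 1 \left(-78\right) = -78$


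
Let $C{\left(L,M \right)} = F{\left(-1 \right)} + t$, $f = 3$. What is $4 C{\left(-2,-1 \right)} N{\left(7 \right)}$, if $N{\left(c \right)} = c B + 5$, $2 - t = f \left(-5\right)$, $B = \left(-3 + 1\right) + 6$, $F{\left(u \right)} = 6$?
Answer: $3036$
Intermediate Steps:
$B = 4$ ($B = -2 + 6 = 4$)
$t = 17$ ($t = 2 - 3 \left(-5\right) = 2 - -15 = 2 + 15 = 17$)
$C{\left(L,M \right)} = 23$ ($C{\left(L,M \right)} = 6 + 17 = 23$)
$N{\left(c \right)} = 5 + 4 c$ ($N{\left(c \right)} = c 4 + 5 = 4 c + 5 = 5 + 4 c$)
$4 C{\left(-2,-1 \right)} N{\left(7 \right)} = 4 \cdot 23 \left(5 + 4 \cdot 7\right) = 92 \left(5 + 28\right) = 92 \cdot 33 = 3036$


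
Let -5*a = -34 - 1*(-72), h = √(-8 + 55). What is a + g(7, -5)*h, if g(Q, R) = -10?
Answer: -38/5 - 10*√47 ≈ -76.156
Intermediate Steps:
h = √47 ≈ 6.8557
a = -38/5 (a = -(-34 - 1*(-72))/5 = -(-34 + 72)/5 = -⅕*38 = -38/5 ≈ -7.6000)
a + g(7, -5)*h = -38/5 - 10*√47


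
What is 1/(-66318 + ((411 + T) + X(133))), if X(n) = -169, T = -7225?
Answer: -1/73301 ≈ -1.3642e-5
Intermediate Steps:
1/(-66318 + ((411 + T) + X(133))) = 1/(-66318 + ((411 - 7225) - 169)) = 1/(-66318 + (-6814 - 169)) = 1/(-66318 - 6983) = 1/(-73301) = -1/73301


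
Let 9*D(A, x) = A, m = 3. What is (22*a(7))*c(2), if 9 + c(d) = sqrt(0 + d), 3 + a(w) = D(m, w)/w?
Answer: 4092/7 - 1364*sqrt(2)/21 ≈ 492.71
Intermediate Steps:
D(A, x) = A/9
a(w) = -3 + 1/(3*w) (a(w) = -3 + ((1/9)*3)/w = -3 + 1/(3*w))
c(d) = -9 + sqrt(d) (c(d) = -9 + sqrt(0 + d) = -9 + sqrt(d))
(22*a(7))*c(2) = (22*(-3 + (1/3)/7))*(-9 + sqrt(2)) = (22*(-3 + (1/3)*(1/7)))*(-9 + sqrt(2)) = (22*(-3 + 1/21))*(-9 + sqrt(2)) = (22*(-62/21))*(-9 + sqrt(2)) = -1364*(-9 + sqrt(2))/21 = 4092/7 - 1364*sqrt(2)/21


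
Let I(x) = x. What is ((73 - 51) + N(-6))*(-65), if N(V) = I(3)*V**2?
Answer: -8450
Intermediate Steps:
N(V) = 3*V**2
((73 - 51) + N(-6))*(-65) = ((73 - 51) + 3*(-6)**2)*(-65) = (22 + 3*36)*(-65) = (22 + 108)*(-65) = 130*(-65) = -8450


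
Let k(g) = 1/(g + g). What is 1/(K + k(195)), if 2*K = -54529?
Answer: -195/5316577 ≈ -3.6678e-5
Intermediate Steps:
K = -54529/2 (K = (1/2)*(-54529) = -54529/2 ≈ -27265.)
k(g) = 1/(2*g)
1/(K + k(195)) = 1/(-54529/2 + (1/2)/195) = 1/(-54529/2 + (1/2)*(1/195)) = 1/(-54529/2 + 1/390) = 1/(-5316577/195) = -195/5316577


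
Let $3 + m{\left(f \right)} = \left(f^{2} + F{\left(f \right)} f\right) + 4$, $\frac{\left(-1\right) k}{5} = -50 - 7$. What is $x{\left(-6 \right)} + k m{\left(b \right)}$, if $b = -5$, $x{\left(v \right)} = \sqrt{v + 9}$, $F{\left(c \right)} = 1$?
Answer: $5985 + \sqrt{3} \approx 5986.7$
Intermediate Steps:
$x{\left(v \right)} = \sqrt{9 + v}$
$k = 285$ ($k = - 5 \left(-50 - 7\right) = \left(-5\right) \left(-57\right) = 285$)
$m{\left(f \right)} = 1 + f + f^{2}$ ($m{\left(f \right)} = -3 + \left(\left(f^{2} + 1 f\right) + 4\right) = -3 + \left(\left(f^{2} + f\right) + 4\right) = -3 + \left(\left(f + f^{2}\right) + 4\right) = -3 + \left(4 + f + f^{2}\right) = 1 + f + f^{2}$)
$x{\left(-6 \right)} + k m{\left(b \right)} = \sqrt{9 - 6} + 285 \left(1 - 5 + \left(-5\right)^{2}\right) = \sqrt{3} + 285 \left(1 - 5 + 25\right) = \sqrt{3} + 285 \cdot 21 = \sqrt{3} + 5985 = 5985 + \sqrt{3}$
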